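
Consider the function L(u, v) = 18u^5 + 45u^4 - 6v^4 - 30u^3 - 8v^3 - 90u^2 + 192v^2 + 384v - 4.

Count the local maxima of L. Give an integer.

L separates as a function of u plus a function of v, so ∇L=0 decouples.
∂L/∂u = 90u(u - 1)(u + 1)(u + 2) = 0 at u ∈ {-2, -1, 0, 1}; ∂L/∂v = -24(v - 4)(v + 1)(v + 4) = 0 at v ∈ {-4, -1, 4}.
The Hessian is diagonal: diag(L_uu, L_vv). Second derivatives: L_uu(-2)=-540, L_uu(-1)=180, L_uu(0)=-180, L_uu(1)=540; L_vv(-4)=-576, L_vv(-1)=360, L_vv(4)=-960.
Local maxima occur where both diagonal entries negative: (-2, -4), (-2, 4), (0, -4), (0, 4). Count: 4.

4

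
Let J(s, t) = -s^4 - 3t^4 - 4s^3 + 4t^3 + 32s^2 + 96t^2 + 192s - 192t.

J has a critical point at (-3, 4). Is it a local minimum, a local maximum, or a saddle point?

The mixed partial ∂²J/∂s∂t is 0, so the Hessian at any point is diag(J_ss, J_tt) = diag(4(-3s^2 - 6s + 16), 12(-3t^2 + 2t + 16)).
At (-3, 4): H = diag(28, -288).
The eigenvalues have opposite signs, so H is indefinite: a saddle point.

saddle point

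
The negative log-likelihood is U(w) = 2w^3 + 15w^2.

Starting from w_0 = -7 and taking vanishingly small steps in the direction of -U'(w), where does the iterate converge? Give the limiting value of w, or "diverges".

diverges

U'(w) = 6w(w + 5), so U'(-7) = 84.
Gradient descent moves in the -U' direction, i.e. w is decreasing.
There is no critical point below w=-7, and U' keeps the same sign, so the iterate runs off to −∞.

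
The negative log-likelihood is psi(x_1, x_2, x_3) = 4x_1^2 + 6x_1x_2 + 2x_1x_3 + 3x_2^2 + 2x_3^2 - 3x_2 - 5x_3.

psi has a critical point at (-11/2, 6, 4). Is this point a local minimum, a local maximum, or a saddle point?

The Hessian is constant: H = [[8, 6, 2], [6, 6, 0], [2, 0, 4]].
Leading principal minors: Δ₁ = 8, Δ₂ = 12, Δ₃ = 24.
All leading minors are positive, so H is positive definite: a local minimum.

local minimum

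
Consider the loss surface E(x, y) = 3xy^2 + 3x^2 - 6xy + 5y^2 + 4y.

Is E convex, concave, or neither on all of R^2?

The term 3xy^2 is cubic, so the Hessian is not constant.
∂²E/∂y² = 6x + 10, which takes both signs as x varies (negative for sufficiently negative x). A diagonal entry of the Hessian changing sign means the Hessian is neither positive- nor negative-semidefinite on all of R^2.

neither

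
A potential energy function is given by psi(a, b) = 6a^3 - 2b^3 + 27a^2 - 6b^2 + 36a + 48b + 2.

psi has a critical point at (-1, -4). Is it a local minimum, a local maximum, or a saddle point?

local minimum

The mixed partial ∂²psi/∂a∂b is 0, so the Hessian at any point is diag(psi_aa, psi_bb) = diag(18(2a + 3), -12(b + 1)).
At (-1, -4): H = diag(18, 36).
Both eigenvalues are positive, so H is positive definite: a local minimum.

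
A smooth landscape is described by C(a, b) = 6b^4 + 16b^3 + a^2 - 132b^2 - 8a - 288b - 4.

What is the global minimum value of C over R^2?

C(a,b) separates as P(a) + Q(b) − 4, so its minimum is min P + min Q − 4.
P'(a) = 2a - 8 vanishes at a ∈ {4}; Q'(b) = 24(b - 3)(b + 1)(b + 4) vanishes at b ∈ {-4, -1, 3}.
Local minima of P (where P''>0): P(4)=-16. Local minima of Q: Q(-4)=-448, Q(3)=-1134.
So the global minimum of C is P(4) + Q(3) − 4 = -16 − 1134 − 4 = -1154, attained at (4, 3).

-1154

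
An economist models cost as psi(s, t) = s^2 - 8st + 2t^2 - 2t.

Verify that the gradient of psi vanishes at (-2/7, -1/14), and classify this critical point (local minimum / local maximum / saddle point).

∇psi = (2s - 8t, -8s + 4t - 2); substituting (-2/7, -1/14) gives ∇psi = (0, 0), so (-2/7, -1/14) is indeed a critical point.
The Hessian of psi is constant: H = [[2, -8], [-8, 4]].
det(H) = 2·4 − (-8)² = -56.
Since det(H) < 0, H is indefinite and the critical point is a saddle point.

saddle point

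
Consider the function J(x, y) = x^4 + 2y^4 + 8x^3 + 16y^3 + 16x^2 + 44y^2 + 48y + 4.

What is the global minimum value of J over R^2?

-14

J(x,y) separates as P(x) + Q(y) + 4, so its minimum is min P + min Q + 4.
P'(x) = 4x(x + 2)(x + 4) vanishes at x ∈ {-4, -2, 0}; Q'(y) = 8(y + 1)(y + 2)(y + 3) vanishes at y ∈ {-3, -2, -1}.
Local minima of P (where P''>0): P(-4)=0, P(0)=0. Local minima of Q: Q(-3)=-18, Q(-1)=-18.
So the global minimum of J is P(-4) + Q(-3) + 4 = 0 − 18 + 4 = -14, attained at (-4, -3).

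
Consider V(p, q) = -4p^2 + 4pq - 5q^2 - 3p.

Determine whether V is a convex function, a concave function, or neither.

V is quadratic, so its Hessian is the constant matrix H = [[-8, 4], [4, -10]].
det(H) = 64, tr(H) = -18.
det(H) > 0 and tr(H) < 0, so H is negative definite everywhere: concave.

concave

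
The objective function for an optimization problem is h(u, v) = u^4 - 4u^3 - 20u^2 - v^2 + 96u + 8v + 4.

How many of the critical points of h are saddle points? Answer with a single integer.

2

h separates as a function of u plus a function of v, so ∇h=0 decouples.
∂h/∂u = 4(u - 4)(u - 2)(u + 3) = 0 at u ∈ {-3, 2, 4}; ∂h/∂v = -2(v - 4) = 0 at v ∈ {4}.
The Hessian is diagonal: diag(h_uu, h_vv). Second derivatives: h_uu(-3)=140, h_uu(2)=-40, h_uu(4)=56; h_vv(4)=-2.
Saddle points occur where the two diagonal entries have opposite signs: (-3, 4), (4, 4). Count: 2.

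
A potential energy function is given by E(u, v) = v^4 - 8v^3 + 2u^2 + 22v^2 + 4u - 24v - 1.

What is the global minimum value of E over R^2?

E(u,v) separates as P(u) + Q(v) − 1, so its minimum is min P + min Q − 1.
P'(u) = 4u + 4 vanishes at u ∈ {-1}; Q'(v) = 4(v - 3)(v - 2)(v - 1) vanishes at v ∈ {1, 2, 3}.
Local minima of P (where P''>0): P(-1)=-2. Local minima of Q: Q(1)=-9, Q(3)=-9.
So the global minimum of E is P(-1) + Q(1) − 1 = -2 − 9 − 1 = -12, attained at (-1, 1).

-12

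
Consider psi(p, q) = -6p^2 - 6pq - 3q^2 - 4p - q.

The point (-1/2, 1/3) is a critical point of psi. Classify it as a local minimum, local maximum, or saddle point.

The Hessian of psi is constant: H = [[-12, -6], [-6, -6]].
det(H) = (-12)·(-6) − (-6)² = 36.
det(H) > 0 and tr(H) = -18 < 0, so H is negative definite and the point is a local maximum.

local maximum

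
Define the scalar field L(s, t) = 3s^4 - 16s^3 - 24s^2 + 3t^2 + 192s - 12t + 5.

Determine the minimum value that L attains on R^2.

L(s,t) separates as P(s) + Q(t) + 5, so its minimum is min P + min Q + 5.
P'(s) = 12(s - 4)(s - 2)(s + 2) vanishes at s ∈ {-2, 2, 4}; Q'(t) = 6(t - 2) vanishes at t ∈ {2}.
Local minima of P (where P''>0): P(-2)=-304, P(4)=128. Local minima of Q: Q(2)=-12.
So the global minimum of L is P(-2) + Q(2) + 5 = -304 − 12 + 5 = -311, attained at (-2, 2).

-311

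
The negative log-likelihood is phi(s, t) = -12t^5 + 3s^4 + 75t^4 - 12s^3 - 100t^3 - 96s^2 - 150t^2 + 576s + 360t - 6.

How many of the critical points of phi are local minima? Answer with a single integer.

phi separates as a function of s plus a function of t, so ∇phi=0 decouples.
∂phi/∂s = 12(s - 4)(s - 3)(s + 4) = 0 at s ∈ {-4, 3, 4}; ∂phi/∂t = -60(t - 3)(t - 2)(t - 1)(t + 1) = 0 at t ∈ {-1, 1, 2, 3}.
The Hessian is diagonal: diag(phi_ss, phi_tt). Second derivatives: phi_ss(-4)=672, phi_ss(3)=-84, phi_ss(4)=96; phi_tt(-1)=1440, phi_tt(1)=-240, phi_tt(2)=180, phi_tt(3)=-480.
Local minima occur where both diagonal entries positive: (-4, -1), (-4, 2), (4, -1), (4, 2). Count: 4.

4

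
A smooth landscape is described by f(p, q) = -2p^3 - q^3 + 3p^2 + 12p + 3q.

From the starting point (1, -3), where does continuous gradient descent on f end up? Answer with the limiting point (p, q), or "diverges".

f is separable, so gradient descent decouples: p follows -∂f/∂p, q follows -∂f/∂q.
∂f/∂p = -6(p - 2)(p + 1); at p=1 this is 12, so p decreases.
∂f/∂q = -3(q - 1)(q + 1); at q=-3 this is -24, so q increases.
p converges to its nearest critical value -1 (a local min of the p-part); q converges to -1. The iterate converges to (-1, -1).

(-1, -1)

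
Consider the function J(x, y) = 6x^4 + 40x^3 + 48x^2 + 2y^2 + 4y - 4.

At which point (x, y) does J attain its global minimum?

(-4, -1)

J(x,y) separates as P(x) + Q(y) − 4, so its minimum is min P + min Q − 4.
P'(x) = 24x(x + 1)(x + 4) vanishes at x ∈ {-4, -1, 0}; Q'(y) = 4y + 4 vanishes at y ∈ {-1}.
Local minima of P (where P''>0): P(-4)=-256, P(0)=0. Local minima of Q: Q(-1)=-2.
So the global minimum of J is P(-4) + Q(-1) − 4 = -256 − 2 − 4 = -262, attained at (-4, -1).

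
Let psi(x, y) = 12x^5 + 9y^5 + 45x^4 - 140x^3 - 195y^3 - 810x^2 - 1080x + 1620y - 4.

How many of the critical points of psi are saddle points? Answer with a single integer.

8

psi separates as a function of x plus a function of y, so ∇psi=0 decouples.
∂psi/∂x = 60(x - 3)(x + 1)(x + 2)(x + 3) = 0 at x ∈ {-3, -2, -1, 3}; ∂psi/∂y = 45(y - 3)(y - 2)(y + 2)(y + 3) = 0 at y ∈ {-3, -2, 2, 3}.
The Hessian is diagonal: diag(psi_xx, psi_yy). Second derivatives: psi_xx(-3)=-720, psi_xx(-2)=300, psi_xx(-1)=-480, psi_xx(3)=7200; psi_yy(-3)=-1350, psi_yy(-2)=900, psi_yy(2)=-900, psi_yy(3)=1350.
Saddle points occur where the two diagonal entries have opposite signs: (-3, -2), (-3, 3), (-2, -3), (-2, 2), (-1, -2), (-1, 3), (3, -3), (3, 2). Count: 8.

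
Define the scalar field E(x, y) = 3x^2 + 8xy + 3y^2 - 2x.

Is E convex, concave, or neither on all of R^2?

neither

E is quadratic, so its Hessian is the constant matrix H = [[6, 8], [8, 6]].
det(H) = -28, tr(H) = 12.
det(H) < 0, so H is indefinite: neither convex nor concave.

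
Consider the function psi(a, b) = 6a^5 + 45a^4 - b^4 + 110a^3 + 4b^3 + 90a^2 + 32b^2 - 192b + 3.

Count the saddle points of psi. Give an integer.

6

psi separates as a function of a plus a function of b, so ∇psi=0 decouples.
∂psi/∂a = 30a(a + 1)(a + 2)(a + 3) = 0 at a ∈ {-3, -2, -1, 0}; ∂psi/∂b = -4(b - 4)(b - 3)(b + 4) = 0 at b ∈ {-4, 3, 4}.
The Hessian is diagonal: diag(psi_aa, psi_bb). Second derivatives: psi_aa(-3)=-180, psi_aa(-2)=60, psi_aa(-1)=-60, psi_aa(0)=180; psi_bb(-4)=-224, psi_bb(3)=28, psi_bb(4)=-32.
Saddle points occur where the two diagonal entries have opposite signs: (-3, 3), (-2, -4), (-2, 4), (-1, 3), (0, -4), (0, 4). Count: 6.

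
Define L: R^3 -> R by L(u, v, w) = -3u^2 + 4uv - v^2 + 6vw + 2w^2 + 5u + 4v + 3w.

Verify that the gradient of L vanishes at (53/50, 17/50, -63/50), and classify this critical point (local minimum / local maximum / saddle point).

∇L = (-6u + 4v + 5, 4u - 2v + 6w + 4, 6v + 4w + 3); substituting (53/50, 17/50, -63/50) gives ∇L = (0, 0, 0), so (53/50, 17/50, -63/50) is indeed a critical point.
The Hessian is constant: H = [[-6, 4, 0], [4, -2, 6], [0, 6, 4]].
Leading principal minors: Δ₁ = -6, Δ₂ = -4, Δ₃ = 200.
The minors fit neither the all-positive nor the alternating-sign pattern, so H is indefinite: a saddle point.

saddle point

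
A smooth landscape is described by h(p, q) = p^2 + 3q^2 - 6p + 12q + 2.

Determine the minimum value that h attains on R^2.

h(p,q) separates as A(p) + B(q) + 2, so its minimum is min A + min B + 2.
A'(p) = 2p - 6 vanishes at p ∈ {3}; B'(q) = 6q + 12 vanishes at q ∈ {-2}.
Local minima of A (where A''>0): A(3)=-9. Local minima of B: B(-2)=-12.
So the global minimum of h is A(3) + B(-2) + 2 = -9 − 12 + 2 = -19, attained at (3, -2).

-19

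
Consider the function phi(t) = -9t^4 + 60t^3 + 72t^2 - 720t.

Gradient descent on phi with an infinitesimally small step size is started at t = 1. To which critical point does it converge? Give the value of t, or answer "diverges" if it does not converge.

phi'(t) = -36(t - 5)(t - 2)(t + 2), so phi'(1) = -432.
Gradient descent moves in the -phi' direction, i.e. t is increasing.
The nearest critical point in that direction is t = 2, where phi'' = 432 > 0 (a local minimum). The iterate converges there.

2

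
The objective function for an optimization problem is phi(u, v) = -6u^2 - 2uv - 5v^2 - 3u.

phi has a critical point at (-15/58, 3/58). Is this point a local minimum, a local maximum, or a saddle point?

local maximum

The Hessian of phi is constant: H = [[-12, -2], [-2, -10]].
det(H) = (-12)·(-10) − (-2)² = 116.
det(H) > 0 and tr(H) = -22 < 0, so H is negative definite and the point is a local maximum.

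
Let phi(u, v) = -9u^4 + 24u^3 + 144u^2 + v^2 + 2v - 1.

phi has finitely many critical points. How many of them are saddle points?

phi separates as a function of u plus a function of v, so ∇phi=0 decouples.
∂phi/∂u = -36u(u - 4)(u + 2) = 0 at u ∈ {-2, 0, 4}; ∂phi/∂v = 2(v + 1) = 0 at v ∈ {-1}.
The Hessian is diagonal: diag(phi_uu, phi_vv). Second derivatives: phi_uu(-2)=-432, phi_uu(0)=288, phi_uu(4)=-864; phi_vv(-1)=2.
Saddle points occur where the two diagonal entries have opposite signs: (-2, -1), (4, -1). Count: 2.

2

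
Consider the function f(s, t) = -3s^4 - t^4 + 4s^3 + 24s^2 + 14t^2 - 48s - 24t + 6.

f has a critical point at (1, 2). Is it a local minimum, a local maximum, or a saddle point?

saddle point

The mixed partial ∂²f/∂s∂t is 0, so the Hessian at any point is diag(f_ss, f_tt) = diag(12(-3s^2 + 2s + 4), 4(-3t^2 + 7)).
At (1, 2): H = diag(36, -20).
The eigenvalues have opposite signs, so H is indefinite: a saddle point.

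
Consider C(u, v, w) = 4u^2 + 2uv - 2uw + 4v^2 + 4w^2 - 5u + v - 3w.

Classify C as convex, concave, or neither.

convex

C is quadratic, so its Hessian is the constant matrix H = [[8, 2, -2], [2, 8, 0], [-2, 0, 8]].
Leading principal minors: 8, 60, 448.
All positive ⇒ H ≻ 0 ⇒ convex.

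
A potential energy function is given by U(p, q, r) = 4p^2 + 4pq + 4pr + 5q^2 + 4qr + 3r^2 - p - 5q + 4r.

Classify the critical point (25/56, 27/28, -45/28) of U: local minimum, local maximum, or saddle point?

local minimum

The Hessian is constant: H = [[8, 4, 4], [4, 10, 4], [4, 4, 6]].
Leading principal minors: Δ₁ = 8, Δ₂ = 64, Δ₃ = 224.
All leading minors are positive, so H is positive definite: a local minimum.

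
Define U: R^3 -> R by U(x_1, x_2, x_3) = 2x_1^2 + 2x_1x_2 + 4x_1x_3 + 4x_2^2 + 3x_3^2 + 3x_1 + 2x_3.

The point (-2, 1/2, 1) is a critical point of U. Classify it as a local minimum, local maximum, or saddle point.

local minimum

The Hessian is constant: H = [[4, 2, 4], [2, 8, 0], [4, 0, 6]].
Leading principal minors: Δ₁ = 4, Δ₂ = 28, Δ₃ = 40.
All leading minors are positive, so H is positive definite: a local minimum.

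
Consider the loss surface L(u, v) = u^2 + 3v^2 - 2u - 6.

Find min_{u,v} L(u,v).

L(u,v) separates as P(u) + Q(v) − 6, so its minimum is min P + min Q − 6.
P'(u) = 2u - 2 vanishes at u ∈ {1}; Q'(v) = 6v vanishes at v ∈ {0}.
Local minima of P (where P''>0): P(1)=-1. Local minima of Q: Q(0)=0.
So the global minimum of L is P(1) + Q(0) − 6 = -1 + 0 − 6 = -7, attained at (1, 0).

-7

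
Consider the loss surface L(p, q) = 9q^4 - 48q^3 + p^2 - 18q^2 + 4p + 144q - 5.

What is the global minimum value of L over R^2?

L(p,q) separates as A(p) + B(q) − 5, so its minimum is min A + min B − 5.
A'(p) = 2p + 4 vanishes at p ∈ {-2}; B'(q) = 36(q - 4)(q - 1)(q + 1) vanishes at q ∈ {-1, 1, 4}.
Local minima of A (where A''>0): A(-2)=-4. Local minima of B: B(-1)=-105, B(4)=-480.
So the global minimum of L is A(-2) + B(4) − 5 = -4 − 480 − 5 = -489, attained at (-2, 4).

-489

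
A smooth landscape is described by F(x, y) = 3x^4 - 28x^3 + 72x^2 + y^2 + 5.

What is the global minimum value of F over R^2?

F(x,y) separates as P(x) + Q(y) + 5, so its minimum is min P + min Q + 5.
P'(x) = 12x(x - 4)(x - 3) vanishes at x ∈ {0, 3, 4}; Q'(y) = 2y vanishes at y ∈ {0}.
Local minima of P (where P''>0): P(0)=0, P(4)=128. Local minima of Q: Q(0)=0.
So the global minimum of F is P(0) + Q(0) + 5 = 0 + 0 + 5 = 5, attained at (0, 0).

5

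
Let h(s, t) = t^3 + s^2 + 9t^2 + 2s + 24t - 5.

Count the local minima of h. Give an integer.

h separates as a function of s plus a function of t, so ∇h=0 decouples.
∂h/∂s = 2(s + 1) = 0 at s ∈ {-1}; ∂h/∂t = 3(t + 2)(t + 4) = 0 at t ∈ {-4, -2}.
The Hessian is diagonal: diag(h_ss, h_tt). Second derivatives: h_ss(-1)=2; h_tt(-4)=-6, h_tt(-2)=6.
Local minima occur where both diagonal entries positive: (-1, -2). Count: 1.

1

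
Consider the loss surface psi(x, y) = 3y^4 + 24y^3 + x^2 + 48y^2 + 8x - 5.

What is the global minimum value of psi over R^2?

-21

psi(x,y) separates as P(x) + Q(y) − 5, so its minimum is min P + min Q − 5.
P'(x) = 2x + 8 vanishes at x ∈ {-4}; Q'(y) = 12y(y + 2)(y + 4) vanishes at y ∈ {-4, -2, 0}.
Local minima of P (where P''>0): P(-4)=-16. Local minima of Q: Q(-4)=0, Q(0)=0.
So the global minimum of psi is P(-4) + Q(-4) − 5 = -16 + 0 − 5 = -21, attained at (-4, -4).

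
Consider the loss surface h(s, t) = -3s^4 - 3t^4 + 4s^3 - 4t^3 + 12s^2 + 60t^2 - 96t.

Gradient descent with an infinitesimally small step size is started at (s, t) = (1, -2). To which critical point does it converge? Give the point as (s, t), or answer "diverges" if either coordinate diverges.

h is separable, so gradient descent decouples: s follows -∂h/∂s, t follows -∂h/∂t.
∂h/∂s = -12s(s - 2)(s + 1); at s=1 this is 24, so s decreases.
∂h/∂t = -12(t - 2)(t - 1)(t + 4); at t=-2 this is -288, so t increases.
s converges to its nearest critical value 0 (a local min of the s-part); t converges to 1. The iterate converges to (0, 1).

(0, 1)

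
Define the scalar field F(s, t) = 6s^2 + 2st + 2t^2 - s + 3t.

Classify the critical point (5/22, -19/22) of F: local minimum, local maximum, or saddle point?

The Hessian of F is constant: H = [[12, 2], [2, 4]].
det(H) = 12·4 − 2² = 44.
det(H) > 0 and tr(H) = 16 > 0, so H is positive definite and the point is a local minimum.

local minimum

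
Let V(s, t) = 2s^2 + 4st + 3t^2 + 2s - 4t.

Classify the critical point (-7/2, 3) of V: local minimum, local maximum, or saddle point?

local minimum

The Hessian of V is constant: H = [[4, 4], [4, 6]].
det(H) = 4·6 − 4² = 8.
det(H) > 0 and tr(H) = 10 > 0, so H is positive definite and the point is a local minimum.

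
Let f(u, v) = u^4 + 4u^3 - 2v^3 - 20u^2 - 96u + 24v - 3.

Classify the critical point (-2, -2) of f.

saddle point

The mixed partial ∂²f/∂u∂v is 0, so the Hessian at any point is diag(f_uu, f_vv) = diag(4(3u^2 + 6u - 10), -12v).
At (-2, -2): H = diag(-40, 24).
The eigenvalues have opposite signs, so H is indefinite: a saddle point.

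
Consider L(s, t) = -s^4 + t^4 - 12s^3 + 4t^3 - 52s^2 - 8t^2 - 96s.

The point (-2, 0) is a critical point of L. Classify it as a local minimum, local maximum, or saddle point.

local maximum

The mixed partial ∂²L/∂s∂t is 0, so the Hessian at any point is diag(L_ss, L_tt) = diag(-4(3s^2 + 18s + 26), 4(3t^2 + 6t - 4)).
At (-2, 0): H = diag(-8, -16).
Both eigenvalues are negative, so H is negative definite: a local maximum.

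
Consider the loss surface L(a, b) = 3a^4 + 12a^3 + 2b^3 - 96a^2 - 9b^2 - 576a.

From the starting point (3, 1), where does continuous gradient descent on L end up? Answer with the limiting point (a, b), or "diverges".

L is separable, so gradient descent decouples: a follows -∂L/∂a, b follows -∂L/∂b.
∂L/∂a = 12(a - 4)(a + 3)(a + 4); at a=3 this is -504, so a increases.
∂L/∂b = 6b(b - 3); at b=1 this is -12, so b increases.
a converges to its nearest critical value 4 (a local min of the a-part); b converges to 3. The iterate converges to (4, 3).

(4, 3)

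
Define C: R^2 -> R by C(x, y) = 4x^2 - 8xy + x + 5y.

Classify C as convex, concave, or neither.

C is quadratic, so its Hessian is the constant matrix H = [[8, -8], [-8, 0]].
det(H) = -64, tr(H) = 8.
det(H) < 0, so H is indefinite: neither convex nor concave.

neither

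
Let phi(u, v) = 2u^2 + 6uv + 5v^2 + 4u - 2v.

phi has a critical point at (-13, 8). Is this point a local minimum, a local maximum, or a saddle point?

local minimum

The Hessian of phi is constant: H = [[4, 6], [6, 10]].
det(H) = 4·10 − 6² = 4.
det(H) > 0 and tr(H) = 14 > 0, so H is positive definite and the point is a local minimum.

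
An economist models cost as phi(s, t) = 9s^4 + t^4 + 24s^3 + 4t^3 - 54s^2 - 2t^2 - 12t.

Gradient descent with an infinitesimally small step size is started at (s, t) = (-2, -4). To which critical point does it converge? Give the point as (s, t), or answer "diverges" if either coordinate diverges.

(-3, -3)

phi is separable, so gradient descent decouples: s follows -∂phi/∂s, t follows -∂phi/∂t.
∂phi/∂s = 36s(s - 1)(s + 3); at s=-2 this is 216, so s decreases.
∂phi/∂t = 4(t - 1)(t + 1)(t + 3); at t=-4 this is -60, so t increases.
s converges to its nearest critical value -3 (a local min of the s-part); t converges to -3. The iterate converges to (-3, -3).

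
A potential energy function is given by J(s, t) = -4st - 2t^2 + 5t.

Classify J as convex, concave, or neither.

neither

J is quadratic, so its Hessian is the constant matrix H = [[0, -4], [-4, -4]].
det(H) = -16, tr(H) = -4.
det(H) < 0, so H is indefinite: neither convex nor concave.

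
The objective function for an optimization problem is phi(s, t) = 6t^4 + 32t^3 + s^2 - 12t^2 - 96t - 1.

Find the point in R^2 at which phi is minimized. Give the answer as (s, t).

(0, -4)

phi(s,t) separates as P(s) + Q(t) − 1, so its minimum is min P + min Q − 1.
P'(s) = 2s vanishes at s ∈ {0}; Q'(t) = 24(t - 1)(t + 1)(t + 4) vanishes at t ∈ {-4, -1, 1}.
Local minima of P (where P''>0): P(0)=0. Local minima of Q: Q(-4)=-320, Q(1)=-70.
So the global minimum of phi is P(0) + Q(-4) − 1 = 0 − 320 − 1 = -321, attained at (0, -4).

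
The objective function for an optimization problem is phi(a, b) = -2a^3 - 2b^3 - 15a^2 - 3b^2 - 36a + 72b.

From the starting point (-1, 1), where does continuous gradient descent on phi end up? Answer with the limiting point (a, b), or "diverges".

diverges

phi is separable, so gradient descent decouples: a follows -∂phi/∂a, b follows -∂phi/∂b.
∂phi/∂a = -6(a + 2)(a + 3); at a=-1 this is -12, so a increases.
∂phi/∂b = -6(b - 3)(b + 4); at b=1 this is 60, so b decreases.
The a-coordinate has no critical point in that direction and runs off to infinity.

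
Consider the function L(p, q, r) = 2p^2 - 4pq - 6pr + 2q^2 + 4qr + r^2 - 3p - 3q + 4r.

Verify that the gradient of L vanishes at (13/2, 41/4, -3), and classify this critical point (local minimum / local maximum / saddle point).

saddle point

∇L = (4p - 4q - 6r - 3, -4p + 4q + 4r - 3, -6p + 4q + 2r + 4); substituting (13/2, 41/4, -3) gives ∇L = (0, 0, 0), so (13/2, 41/4, -3) is indeed a critical point.
The Hessian is constant: H = [[4, -4, -6], [-4, 4, 4], [-6, 4, 2]].
Leading principal minors: Δ₁ = 4, Δ₂ = 0, Δ₃ = -16.
The minors fit neither the all-positive nor the alternating-sign pattern, so H is indefinite: a saddle point.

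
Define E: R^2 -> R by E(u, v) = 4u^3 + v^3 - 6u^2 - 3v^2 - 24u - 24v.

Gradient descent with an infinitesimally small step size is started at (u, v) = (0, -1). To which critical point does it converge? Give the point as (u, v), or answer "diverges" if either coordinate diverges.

E is separable, so gradient descent decouples: u follows -∂E/∂u, v follows -∂E/∂v.
∂E/∂u = 12(u - 2)(u + 1); at u=0 this is -24, so u increases.
∂E/∂v = 3(v - 4)(v + 2); at v=-1 this is -15, so v increases.
u converges to its nearest critical value 2 (a local min of the u-part); v converges to 4. The iterate converges to (2, 4).

(2, 4)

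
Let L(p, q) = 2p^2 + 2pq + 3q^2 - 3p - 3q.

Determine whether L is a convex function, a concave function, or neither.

L is quadratic, so its Hessian is the constant matrix H = [[4, 2], [2, 6]].
det(H) = 20, tr(H) = 10.
det(H) > 0 and tr(H) > 0, so H is positive definite everywhere: convex.

convex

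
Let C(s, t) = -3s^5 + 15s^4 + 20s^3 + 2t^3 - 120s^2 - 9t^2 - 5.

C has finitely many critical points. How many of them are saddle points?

4

C separates as a function of s plus a function of t, so ∇C=0 decouples.
∂C/∂s = -15s(s - 4)(s - 2)(s + 2) = 0 at s ∈ {-2, 0, 2, 4}; ∂C/∂t = 6t(t - 3) = 0 at t ∈ {0, 3}.
The Hessian is diagonal: diag(C_ss, C_tt). Second derivatives: C_ss(-2)=720, C_ss(0)=-240, C_ss(2)=240, C_ss(4)=-720; C_tt(0)=-18, C_tt(3)=18.
Saddle points occur where the two diagonal entries have opposite signs: (-2, 0), (0, 3), (2, 0), (4, 3). Count: 4.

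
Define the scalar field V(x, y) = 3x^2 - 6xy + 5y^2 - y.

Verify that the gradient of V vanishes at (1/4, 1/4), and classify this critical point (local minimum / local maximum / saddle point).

local minimum

∇V = (6x - 6y, -6x + 10y - 1); substituting (1/4, 1/4) gives ∇V = (0, 0), so (1/4, 1/4) is indeed a critical point.
The Hessian of V is constant: H = [[6, -6], [-6, 10]].
det(H) = 6·10 − (-6)² = 24.
det(H) > 0 and tr(H) = 16 > 0, so H is positive definite and the point is a local minimum.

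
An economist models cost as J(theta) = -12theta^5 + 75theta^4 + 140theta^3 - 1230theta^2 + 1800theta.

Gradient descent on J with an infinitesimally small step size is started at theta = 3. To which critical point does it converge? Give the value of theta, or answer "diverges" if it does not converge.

J'(theta) = -60(theta - 5)(theta - 2)(theta - 1)(theta + 3), so J'(3) = 1440.
Gradient descent moves in the -J' direction, i.e. theta is decreasing.
The nearest critical point in that direction is theta = 2, where J'' = 900 > 0 (a local minimum). The iterate converges there.

2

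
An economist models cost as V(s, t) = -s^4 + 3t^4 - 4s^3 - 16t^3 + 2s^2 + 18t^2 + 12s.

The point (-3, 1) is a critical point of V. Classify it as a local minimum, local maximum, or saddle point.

local maximum

The mixed partial ∂²V/∂s∂t is 0, so the Hessian at any point is diag(V_ss, V_tt) = diag(4(-3s^2 - 6s + 1), 12(3t^2 - 8t + 3)).
At (-3, 1): H = diag(-32, -24).
Both eigenvalues are negative, so H is negative definite: a local maximum.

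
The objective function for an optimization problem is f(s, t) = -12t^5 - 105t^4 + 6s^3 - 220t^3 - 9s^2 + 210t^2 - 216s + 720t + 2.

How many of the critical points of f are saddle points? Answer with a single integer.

f separates as a function of s plus a function of t, so ∇f=0 decouples.
∂f/∂s = 18(s - 4)(s + 3) = 0 at s ∈ {-3, 4}; ∂f/∂t = -60(t - 1)(t + 1)(t + 3)(t + 4) = 0 at t ∈ {-4, -3, -1, 1}.
The Hessian is diagonal: diag(f_ss, f_tt). Second derivatives: f_ss(-3)=-126, f_ss(4)=126; f_tt(-4)=900, f_tt(-3)=-480, f_tt(-1)=720, f_tt(1)=-2400.
Saddle points occur where the two diagonal entries have opposite signs: (-3, -4), (-3, -1), (4, -3), (4, 1). Count: 4.

4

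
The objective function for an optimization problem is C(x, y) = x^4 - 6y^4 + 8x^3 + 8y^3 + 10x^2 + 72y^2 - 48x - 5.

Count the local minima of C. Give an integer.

C separates as a function of x plus a function of y, so ∇C=0 decouples.
∂C/∂x = 4(x - 1)(x + 3)(x + 4) = 0 at x ∈ {-4, -3, 1}; ∂C/∂y = -24y(y - 3)(y + 2) = 0 at y ∈ {-2, 0, 3}.
The Hessian is diagonal: diag(C_xx, C_yy). Second derivatives: C_xx(-4)=20, C_xx(-3)=-16, C_xx(1)=80; C_yy(-2)=-240, C_yy(0)=144, C_yy(3)=-360.
Local minima occur where both diagonal entries positive: (-4, 0), (1, 0). Count: 2.

2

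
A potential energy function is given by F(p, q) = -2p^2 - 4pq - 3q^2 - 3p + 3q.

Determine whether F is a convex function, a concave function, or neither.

F is quadratic, so its Hessian is the constant matrix H = [[-4, -4], [-4, -6]].
det(H) = 8, tr(H) = -10.
det(H) > 0 and tr(H) < 0, so H is negative definite everywhere: concave.

concave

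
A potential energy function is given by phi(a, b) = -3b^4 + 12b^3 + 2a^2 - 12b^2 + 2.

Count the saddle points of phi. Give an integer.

2

phi separates as a function of a plus a function of b, so ∇phi=0 decouples.
∂phi/∂a = 4a = 0 at a ∈ {0}; ∂phi/∂b = -12b(b - 2)(b - 1) = 0 at b ∈ {0, 1, 2}.
The Hessian is diagonal: diag(phi_aa, phi_bb). Second derivatives: phi_aa(0)=4; phi_bb(0)=-24, phi_bb(1)=12, phi_bb(2)=-24.
Saddle points occur where the two diagonal entries have opposite signs: (0, 0), (0, 2). Count: 2.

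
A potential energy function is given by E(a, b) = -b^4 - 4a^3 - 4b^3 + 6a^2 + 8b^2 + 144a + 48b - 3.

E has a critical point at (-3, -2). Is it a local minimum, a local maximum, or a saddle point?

The mixed partial ∂²E/∂a∂b is 0, so the Hessian at any point is diag(E_aa, E_bb) = diag(12(-2a + 1), 4(-3b^2 - 6b + 4)).
At (-3, -2): H = diag(84, 16).
Both eigenvalues are positive, so H is positive definite: a local minimum.

local minimum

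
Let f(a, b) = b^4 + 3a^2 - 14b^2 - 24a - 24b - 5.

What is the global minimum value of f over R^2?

-170

f(a,b) separates as P(a) + Q(b) − 5, so its minimum is min P + min Q − 5.
P'(a) = 6a - 24 vanishes at a ∈ {4}; Q'(b) = 4(b - 3)(b + 1)(b + 2) vanishes at b ∈ {-2, -1, 3}.
Local minima of P (where P''>0): P(4)=-48. Local minima of Q: Q(-2)=8, Q(3)=-117.
So the global minimum of f is P(4) + Q(3) − 5 = -48 − 117 − 5 = -170, attained at (4, 3).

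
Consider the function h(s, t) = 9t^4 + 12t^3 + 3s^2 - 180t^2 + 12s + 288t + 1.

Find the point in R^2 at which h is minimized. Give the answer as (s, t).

h(s,t) separates as P(s) + Q(t) + 1, so its minimum is min P + min Q + 1.
P'(s) = 6s + 12 vanishes at s ∈ {-2}; Q'(t) = 36(t - 2)(t - 1)(t + 4) vanishes at t ∈ {-4, 1, 2}.
Local minima of P (where P''>0): P(-2)=-12. Local minima of Q: Q(-4)=-2496, Q(2)=96.
So the global minimum of h is P(-2) + Q(-4) + 1 = -12 − 2496 + 1 = -2507, attained at (-2, -4).

(-2, -4)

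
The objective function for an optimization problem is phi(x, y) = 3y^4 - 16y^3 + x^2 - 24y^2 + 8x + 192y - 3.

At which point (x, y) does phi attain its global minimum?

(-4, -2)

phi(x,y) separates as P(x) + Q(y) − 3, so its minimum is min P + min Q − 3.
P'(x) = 2x + 8 vanishes at x ∈ {-4}; Q'(y) = 12(y - 4)(y - 2)(y + 2) vanishes at y ∈ {-2, 2, 4}.
Local minima of P (where P''>0): P(-4)=-16. Local minima of Q: Q(-2)=-304, Q(4)=128.
So the global minimum of phi is P(-4) + Q(-2) − 3 = -16 − 304 − 3 = -323, attained at (-4, -2).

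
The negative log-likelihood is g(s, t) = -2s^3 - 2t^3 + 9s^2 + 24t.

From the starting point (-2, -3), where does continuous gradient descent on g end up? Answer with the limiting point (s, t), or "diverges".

(0, -2)

g is separable, so gradient descent decouples: s follows -∂g/∂s, t follows -∂g/∂t.
∂g/∂s = -6s(s - 3); at s=-2 this is -60, so s increases.
∂g/∂t = -6(t - 2)(t + 2); at t=-3 this is -30, so t increases.
s converges to its nearest critical value 0 (a local min of the s-part); t converges to -2. The iterate converges to (0, -2).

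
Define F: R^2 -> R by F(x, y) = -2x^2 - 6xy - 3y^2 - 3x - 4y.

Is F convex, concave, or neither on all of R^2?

F is quadratic, so its Hessian is the constant matrix H = [[-4, -6], [-6, -6]].
det(H) = -12, tr(H) = -10.
det(H) < 0, so H is indefinite: neither convex nor concave.

neither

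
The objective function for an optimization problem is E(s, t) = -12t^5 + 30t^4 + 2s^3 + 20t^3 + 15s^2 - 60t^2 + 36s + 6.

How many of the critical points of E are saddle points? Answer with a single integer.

4

E separates as a function of s plus a function of t, so ∇E=0 decouples.
∂E/∂s = 6(s + 2)(s + 3) = 0 at s ∈ {-3, -2}; ∂E/∂t = -60t(t - 2)(t - 1)(t + 1) = 0 at t ∈ {-1, 0, 1, 2}.
The Hessian is diagonal: diag(E_ss, E_tt). Second derivatives: E_ss(-3)=-6, E_ss(-2)=6; E_tt(-1)=360, E_tt(0)=-120, E_tt(1)=120, E_tt(2)=-360.
Saddle points occur where the two diagonal entries have opposite signs: (-3, -1), (-3, 1), (-2, 0), (-2, 2). Count: 4.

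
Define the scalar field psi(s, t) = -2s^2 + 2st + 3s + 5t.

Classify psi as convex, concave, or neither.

psi is quadratic, so its Hessian is the constant matrix H = [[-4, 2], [2, 0]].
det(H) = -4, tr(H) = -4.
det(H) < 0, so H is indefinite: neither convex nor concave.

neither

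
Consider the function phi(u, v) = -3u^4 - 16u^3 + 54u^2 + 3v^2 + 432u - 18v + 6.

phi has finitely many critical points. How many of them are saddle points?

2

phi separates as a function of u plus a function of v, so ∇phi=0 decouples.
∂phi/∂u = -12(u - 3)(u + 3)(u + 4) = 0 at u ∈ {-4, -3, 3}; ∂phi/∂v = 6(v - 3) = 0 at v ∈ {3}.
The Hessian is diagonal: diag(phi_uu, phi_vv). Second derivatives: phi_uu(-4)=-84, phi_uu(-3)=72, phi_uu(3)=-504; phi_vv(3)=6.
Saddle points occur where the two diagonal entries have opposite signs: (-4, 3), (3, 3). Count: 2.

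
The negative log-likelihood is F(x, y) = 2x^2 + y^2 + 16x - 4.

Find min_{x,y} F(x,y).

-36

F(x,y) separates as P(x) + Q(y) − 4, so its minimum is min P + min Q − 4.
P'(x) = 4x + 16 vanishes at x ∈ {-4}; Q'(y) = 2y vanishes at y ∈ {0}.
Local minima of P (where P''>0): P(-4)=-32. Local minima of Q: Q(0)=0.
So the global minimum of F is P(-4) + Q(0) − 4 = -32 + 0 − 4 = -36, attained at (-4, 0).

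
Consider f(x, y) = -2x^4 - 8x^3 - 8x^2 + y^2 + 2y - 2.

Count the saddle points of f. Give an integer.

f separates as a function of x plus a function of y, so ∇f=0 decouples.
∂f/∂x = -8x(x + 1)(x + 2) = 0 at x ∈ {-2, -1, 0}; ∂f/∂y = 2(y + 1) = 0 at y ∈ {-1}.
The Hessian is diagonal: diag(f_xx, f_yy). Second derivatives: f_xx(-2)=-16, f_xx(-1)=8, f_xx(0)=-16; f_yy(-1)=2.
Saddle points occur where the two diagonal entries have opposite signs: (-2, -1), (0, -1). Count: 2.

2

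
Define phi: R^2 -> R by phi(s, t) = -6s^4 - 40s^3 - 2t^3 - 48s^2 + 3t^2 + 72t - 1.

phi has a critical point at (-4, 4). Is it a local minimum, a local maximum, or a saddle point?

local maximum

The mixed partial ∂²phi/∂s∂t is 0, so the Hessian at any point is diag(phi_ss, phi_tt) = diag(-24(3s^2 + 10s + 4), 6(-2t + 1)).
At (-4, 4): H = diag(-288, -42).
Both eigenvalues are negative, so H is negative definite: a local maximum.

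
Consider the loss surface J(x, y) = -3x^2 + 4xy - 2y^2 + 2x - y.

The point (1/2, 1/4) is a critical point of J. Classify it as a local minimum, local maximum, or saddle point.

The Hessian of J is constant: H = [[-6, 4], [4, -4]].
det(H) = (-6)·(-4) − 4² = 8.
det(H) > 0 and tr(H) = -10 < 0, so H is negative definite and the point is a local maximum.

local maximum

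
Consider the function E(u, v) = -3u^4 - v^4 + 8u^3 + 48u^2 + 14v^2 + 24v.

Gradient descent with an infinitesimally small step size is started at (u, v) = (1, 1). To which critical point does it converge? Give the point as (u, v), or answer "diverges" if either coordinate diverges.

(0, -1)

E is separable, so gradient descent decouples: u follows -∂E/∂u, v follows -∂E/∂v.
∂E/∂u = -12u(u - 4)(u + 2); at u=1 this is 108, so u decreases.
∂E/∂v = -4(v - 3)(v + 1)(v + 2); at v=1 this is 48, so v decreases.
u converges to its nearest critical value 0 (a local min of the u-part); v converges to -1. The iterate converges to (0, -1).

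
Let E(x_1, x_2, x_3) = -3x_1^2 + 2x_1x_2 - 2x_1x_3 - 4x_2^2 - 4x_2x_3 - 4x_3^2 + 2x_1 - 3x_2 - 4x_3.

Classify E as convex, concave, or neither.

concave

E is quadratic, so its Hessian is the constant matrix H = [[-6, 2, -2], [2, -8, -4], [-2, -4, -8]].
Leading principal minors: -6, 44, -192.
Signs alternate −, +, − ⇒ H ≺ 0 ⇒ concave.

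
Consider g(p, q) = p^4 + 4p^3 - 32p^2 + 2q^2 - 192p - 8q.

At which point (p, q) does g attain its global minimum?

(4, 2)

g(p,q) separates as A(p) + B(q), so its minimum is min A + min B.
A'(p) = 4(p - 4)(p + 3)(p + 4) vanishes at p ∈ {-4, -3, 4}; B'(q) = 4q - 8 vanishes at q ∈ {2}.
Local minima of A (where A''>0): A(-4)=256, A(4)=-768. Local minima of B: B(2)=-8.
So the global minimum of g is A(4) + B(2) = -768 − 8 = -776, attained at (4, 2).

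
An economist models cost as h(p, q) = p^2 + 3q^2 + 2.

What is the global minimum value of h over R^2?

2

h(p,q) separates as A(p) + B(q) + 2, so its minimum is min A + min B + 2.
A'(p) = 2p vanishes at p ∈ {0}; B'(q) = 6q vanishes at q ∈ {0}.
Local minima of A (where A''>0): A(0)=0. Local minima of B: B(0)=0.
So the global minimum of h is A(0) + B(0) + 2 = 0 + 0 + 2 = 2, attained at (0, 0).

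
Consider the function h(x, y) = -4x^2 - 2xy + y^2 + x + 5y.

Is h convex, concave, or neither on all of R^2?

neither

h is quadratic, so its Hessian is the constant matrix H = [[-8, -2], [-2, 2]].
det(H) = -20, tr(H) = -6.
det(H) < 0, so H is indefinite: neither convex nor concave.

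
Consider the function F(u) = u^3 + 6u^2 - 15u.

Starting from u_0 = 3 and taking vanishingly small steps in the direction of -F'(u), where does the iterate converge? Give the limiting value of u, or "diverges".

1

F'(u) = 3(u - 1)(u + 5), so F'(3) = 48.
Gradient descent moves in the -F' direction, i.e. u is decreasing.
The nearest critical point in that direction is u = 1, where F'' = 18 > 0 (a local minimum). The iterate converges there.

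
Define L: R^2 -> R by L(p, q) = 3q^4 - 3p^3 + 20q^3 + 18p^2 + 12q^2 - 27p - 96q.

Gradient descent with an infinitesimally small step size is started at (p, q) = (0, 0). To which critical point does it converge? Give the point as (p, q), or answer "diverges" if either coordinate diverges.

L is separable, so gradient descent decouples: p follows -∂L/∂p, q follows -∂L/∂q.
∂L/∂p = -9(p - 3)(p - 1); at p=0 this is -27, so p increases.
∂L/∂q = 12(q - 1)(q + 2)(q + 4); at q=0 this is -96, so q increases.
p converges to its nearest critical value 1 (a local min of the p-part); q converges to 1. The iterate converges to (1, 1).

(1, 1)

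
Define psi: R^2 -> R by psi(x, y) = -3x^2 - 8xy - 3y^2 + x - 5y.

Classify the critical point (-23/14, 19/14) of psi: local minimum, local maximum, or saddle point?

The Hessian of psi is constant: H = [[-6, -8], [-8, -6]].
det(H) = (-6)·(-6) − (-8)² = -28.
Since det(H) < 0, H is indefinite and the critical point is a saddle point.

saddle point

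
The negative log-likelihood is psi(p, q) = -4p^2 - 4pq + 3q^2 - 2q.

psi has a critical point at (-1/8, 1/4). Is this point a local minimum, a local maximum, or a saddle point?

The Hessian of psi is constant: H = [[-8, -4], [-4, 6]].
det(H) = (-8)·6 − (-4)² = -64.
Since det(H) < 0, H is indefinite and the critical point is a saddle point.

saddle point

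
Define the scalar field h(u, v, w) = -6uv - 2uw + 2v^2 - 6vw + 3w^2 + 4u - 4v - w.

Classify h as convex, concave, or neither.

neither

h is quadratic, so its Hessian is the constant matrix H = [[0, -6, -2], [-6, 4, -6], [-2, -6, 6]].
Leading principal minors: 0, -36, -376.
Neither pattern holds ⇒ H is indefinite ⇒ neither convex nor concave.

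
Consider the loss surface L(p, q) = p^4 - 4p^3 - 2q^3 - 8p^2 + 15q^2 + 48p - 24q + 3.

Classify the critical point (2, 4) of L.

The mixed partial ∂²L/∂p∂q is 0, so the Hessian at any point is diag(L_pp, L_qq) = diag(4(3p^2 - 6p - 4), 6(-2q + 5)).
At (2, 4): H = diag(-16, -18).
Both eigenvalues are negative, so H is negative definite: a local maximum.

local maximum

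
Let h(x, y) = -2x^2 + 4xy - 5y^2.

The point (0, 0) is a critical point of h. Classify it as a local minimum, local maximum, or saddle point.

The Hessian of h is constant: H = [[-4, 4], [4, -10]].
det(H) = (-4)·(-10) − 4² = 24.
det(H) > 0 and tr(H) = -14 < 0, so H is negative definite and the point is a local maximum.

local maximum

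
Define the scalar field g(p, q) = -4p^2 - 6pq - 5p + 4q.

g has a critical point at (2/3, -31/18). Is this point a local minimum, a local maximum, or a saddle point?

The Hessian of g is constant: H = [[-8, -6], [-6, 0]].
det(H) = (-8)·0 − (-6)² = -36.
Since det(H) < 0, H is indefinite and the critical point is a saddle point.

saddle point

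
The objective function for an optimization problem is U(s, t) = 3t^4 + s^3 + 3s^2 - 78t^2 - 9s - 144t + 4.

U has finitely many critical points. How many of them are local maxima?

U separates as a function of s plus a function of t, so ∇U=0 decouples.
∂U/∂s = 3(s - 1)(s + 3) = 0 at s ∈ {-3, 1}; ∂U/∂t = 12(t - 4)(t + 1)(t + 3) = 0 at t ∈ {-3, -1, 4}.
The Hessian is diagonal: diag(U_ss, U_tt). Second derivatives: U_ss(-3)=-12, U_ss(1)=12; U_tt(-3)=168, U_tt(-1)=-120, U_tt(4)=420.
Local maxima occur where both diagonal entries negative: (-3, -1). Count: 1.

1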